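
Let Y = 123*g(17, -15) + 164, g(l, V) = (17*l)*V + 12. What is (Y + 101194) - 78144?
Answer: -508515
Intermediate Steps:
g(l, V) = 12 + 17*V*l (g(l, V) = 17*V*l + 12 = 12 + 17*V*l)
Y = -531565 (Y = 123*(12 + 17*(-15)*17) + 164 = 123*(12 - 4335) + 164 = 123*(-4323) + 164 = -531729 + 164 = -531565)
(Y + 101194) - 78144 = (-531565 + 101194) - 78144 = -430371 - 78144 = -508515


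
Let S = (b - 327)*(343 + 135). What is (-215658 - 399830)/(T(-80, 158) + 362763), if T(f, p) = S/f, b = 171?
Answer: -6154880/3636951 ≈ -1.6923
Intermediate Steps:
S = -74568 (S = (171 - 327)*(343 + 135) = -156*478 = -74568)
T(f, p) = -74568/f
(-215658 - 399830)/(T(-80, 158) + 362763) = (-215658 - 399830)/(-74568/(-80) + 362763) = -615488/(-74568*(-1/80) + 362763) = -615488/(9321/10 + 362763) = -615488/3636951/10 = -615488*10/3636951 = -6154880/3636951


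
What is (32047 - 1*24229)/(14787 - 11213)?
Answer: 3909/1787 ≈ 2.1875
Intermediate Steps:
(32047 - 1*24229)/(14787 - 11213) = (32047 - 24229)/3574 = 7818*(1/3574) = 3909/1787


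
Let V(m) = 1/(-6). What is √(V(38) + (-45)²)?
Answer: √72894/6 ≈ 44.998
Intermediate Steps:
V(m) = -⅙
√(V(38) + (-45)²) = √(-⅙ + (-45)²) = √(-⅙ + 2025) = √(12149/6) = √72894/6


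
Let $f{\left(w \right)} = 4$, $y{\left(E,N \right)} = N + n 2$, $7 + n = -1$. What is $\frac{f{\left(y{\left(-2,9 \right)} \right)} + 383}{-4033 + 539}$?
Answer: $- \frac{387}{3494} \approx -0.11076$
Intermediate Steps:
$n = -8$ ($n = -7 - 1 = -8$)
$y{\left(E,N \right)} = -16 + N$ ($y{\left(E,N \right)} = N - 16 = -16 + N$)
$\frac{f{\left(y{\left(-2,9 \right)} \right)} + 383}{-4033 + 539} = \frac{4 + 383}{-4033 + 539} = \frac{387}{-3494} = 387 \left(- \frac{1}{3494}\right) = - \frac{387}{3494}$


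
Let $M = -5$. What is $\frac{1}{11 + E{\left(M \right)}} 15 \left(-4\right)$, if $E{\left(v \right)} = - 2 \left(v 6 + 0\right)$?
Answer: $- \frac{60}{71} \approx -0.84507$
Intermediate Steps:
$E{\left(v \right)} = - 12 v$ ($E{\left(v \right)} = - 2 \left(6 v + 0\right) = - 2 \cdot 6 v = - 12 v$)
$\frac{1}{11 + E{\left(M \right)}} 15 \left(-4\right) = \frac{1}{11 - -60} \cdot 15 \left(-4\right) = \frac{1}{11 + 60} \cdot 15 \left(-4\right) = \frac{1}{71} \cdot 15 \left(-4\right) = \frac{15}{71} \left(-4\right) = - \frac{60}{71}$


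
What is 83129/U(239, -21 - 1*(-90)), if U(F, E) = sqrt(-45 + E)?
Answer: 83129*sqrt(6)/12 ≈ 16969.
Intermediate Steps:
83129/U(239, -21 - 1*(-90)) = 83129/(sqrt(-45 + (-21 - 1*(-90)))) = 83129/(sqrt(-45 + (-21 + 90))) = 83129/(sqrt(-45 + 69)) = 83129/(sqrt(24)) = 83129/((2*sqrt(6))) = 83129*(sqrt(6)/12) = 83129*sqrt(6)/12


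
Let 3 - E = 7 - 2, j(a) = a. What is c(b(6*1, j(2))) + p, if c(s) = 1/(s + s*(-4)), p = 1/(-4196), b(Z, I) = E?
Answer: 2095/12588 ≈ 0.16643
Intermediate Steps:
E = -2 (E = 3 - (7 - 2) = 3 - 1*5 = 3 - 5 = -2)
b(Z, I) = -2
p = -1/4196 ≈ -0.00023832
c(s) = -1/(3*s) (c(s) = 1/(s - 4*s) = 1/(-3*s) = -1/(3*s))
c(b(6*1, j(2))) + p = -⅓/(-2) - 1/4196 = -⅓*(-½) - 1/4196 = ⅙ - 1/4196 = 2095/12588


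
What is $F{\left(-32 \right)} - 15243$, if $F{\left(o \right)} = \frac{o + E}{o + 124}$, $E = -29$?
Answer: $- \frac{1402417}{92} \approx -15244.0$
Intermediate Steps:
$F{\left(o \right)} = \frac{-29 + o}{124 + o}$ ($F{\left(o \right)} = \frac{o - 29}{o + 124} = \frac{-29 + o}{124 + o}$)
$F{\left(-32 \right)} - 15243 = \frac{-29 - 32}{124 - 32} - 15243 = \frac{1}{92} \left(-61\right) - 15243 = - \frac{61}{92} - 15243 = - \frac{1402417}{92}$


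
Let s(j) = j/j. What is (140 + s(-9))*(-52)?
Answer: -7332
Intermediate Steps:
s(j) = 1
(140 + s(-9))*(-52) = (140 + 1)*(-52) = 141*(-52) = -7332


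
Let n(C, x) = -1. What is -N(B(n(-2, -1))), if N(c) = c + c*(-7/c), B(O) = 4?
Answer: 3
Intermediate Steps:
N(c) = -7 + c (N(c) = c - 7 = -7 + c)
-N(B(n(-2, -1))) = -(-7 + 4) = -1*(-3) = 3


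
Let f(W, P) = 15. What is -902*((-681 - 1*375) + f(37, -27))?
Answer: 938982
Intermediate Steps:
-902*((-681 - 1*375) + f(37, -27)) = -902*((-681 - 1*375) + 15) = -902*((-681 - 375) + 15) = -902*(-1056 + 15) = -902*(-1041) = 938982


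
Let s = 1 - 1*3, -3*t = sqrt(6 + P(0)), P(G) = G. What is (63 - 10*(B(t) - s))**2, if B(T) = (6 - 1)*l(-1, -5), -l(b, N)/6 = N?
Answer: 2122849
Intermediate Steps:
l(b, N) = -6*N
t = -sqrt(6)/3 (t = -sqrt(6 + 0)/3 = -sqrt(6)/3 ≈ -0.81650)
s = -2 (s = 1 - 3 = -2)
B(T) = 150 (B(T) = (6 - 1)*(-6*(-5)) = 5*30 = 150)
(63 - 10*(B(t) - s))**2 = (63 - 10*(150 - 1*(-2)))**2 = (63 - 10*(150 + 2))**2 = (63 - 10*152)**2 = (63 - 1520)**2 = (-1457)**2 = 2122849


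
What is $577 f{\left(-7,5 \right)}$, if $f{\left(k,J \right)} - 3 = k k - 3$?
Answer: $28273$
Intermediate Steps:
$f{\left(k,J \right)} = k^{2}$ ($f{\left(k,J \right)} = 3 + \left(k k - 3\right) = 3 + \left(k^{2} - 3\right) = 3 + \left(-3 + k^{2}\right) = k^{2}$)
$577 f{\left(-7,5 \right)} = 577 \left(-7\right)^{2} = 577 \cdot 49 = 28273$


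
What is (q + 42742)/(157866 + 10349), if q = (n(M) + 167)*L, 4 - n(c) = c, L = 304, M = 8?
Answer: 92294/168215 ≈ 0.54867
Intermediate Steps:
n(c) = 4 - c
q = 49552 (q = ((4 - 1*8) + 167)*304 = ((4 - 8) + 167)*304 = (-4 + 167)*304 = 163*304 = 49552)
(q + 42742)/(157866 + 10349) = (49552 + 42742)/(157866 + 10349) = 92294/168215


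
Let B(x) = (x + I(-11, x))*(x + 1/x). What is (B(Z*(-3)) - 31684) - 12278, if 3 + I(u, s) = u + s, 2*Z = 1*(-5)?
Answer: -1318631/30 ≈ -43954.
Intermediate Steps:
Z = -5/2 (Z = (1*(-5))/2 = (½)*(-5) = -5/2 ≈ -2.5000)
I(u, s) = -3 + s + u (I(u, s) = -3 + (u + s) = -3 + (s + u) = -3 + s + u)
B(x) = (-14 + 2*x)*(x + 1/x) (B(x) = (x + (-3 + x - 11))*(x + 1/x) = (x + (-14 + x))*(x + 1/x) = (-14 + 2*x)*(x + 1/x))
(B(Z*(-3)) - 31684) - 12278 = ((2 - (-35)*(-3) - 14/((-5/2*(-3))) + 2*(-5/2*(-3))²) - 31684) - 12278 = ((2 - 14*15/2 - 14/15/2 + 2*(15/2)²) - 31684) - 12278 = ((2 - 105 - 14*2/15 + 2*(225/4)) - 31684) - 12278 = ((2 - 105 - 28/15 + 225/2) - 31684) - 12278 = (229/30 - 31684) - 12278 = -950291/30 - 12278 = -1318631/30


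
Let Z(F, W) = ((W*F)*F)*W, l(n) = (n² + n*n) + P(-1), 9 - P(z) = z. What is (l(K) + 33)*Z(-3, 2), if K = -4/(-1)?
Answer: 2700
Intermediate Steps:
P(z) = 9 - z
K = 4 (K = -4*(-1) = 4)
l(n) = 10 + 2*n² (l(n) = (n² + n*n) + (9 - 1*(-1)) = (n² + n²) + (9 + 1) = 2*n² + 10 = 10 + 2*n²)
Z(F, W) = F²*W² (Z(F, W) = ((F*W)*F)*W = (W*F²)*W = F²*W²)
(l(K) + 33)*Z(-3, 2) = ((10 + 2*4²) + 33)*((-3)²*2²) = ((10 + 2*16) + 33)*(9*4) = ((10 + 32) + 33)*36 = (42 + 33)*36 = 75*36 = 2700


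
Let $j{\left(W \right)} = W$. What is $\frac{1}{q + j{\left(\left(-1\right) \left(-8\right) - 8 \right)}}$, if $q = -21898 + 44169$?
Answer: $\frac{1}{22271} \approx 4.4901 \cdot 10^{-5}$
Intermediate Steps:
$q = 22271$
$\frac{1}{q + j{\left(\left(-1\right) \left(-8\right) - 8 \right)}} = \frac{1}{22271 - 0} = \frac{1}{22271 + \left(8 - 8\right)} = \frac{1}{22271 + 0} = \frac{1}{22271}$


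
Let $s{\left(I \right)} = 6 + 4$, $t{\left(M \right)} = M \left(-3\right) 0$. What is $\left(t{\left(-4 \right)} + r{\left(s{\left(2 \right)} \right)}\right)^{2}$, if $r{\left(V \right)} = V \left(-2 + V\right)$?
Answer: $6400$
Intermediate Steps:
$t{\left(M \right)} = 0$ ($t{\left(M \right)} = - 3 M 0 = 0$)
$s{\left(I \right)} = 10$
$\left(t{\left(-4 \right)} + r{\left(s{\left(2 \right)} \right)}\right)^{2} = \left(0 + 10 \left(-2 + 10\right)\right)^{2} = \left(0 + 10 \cdot 8\right)^{2} = \left(0 + 80\right)^{2} = 80^{2} = 6400$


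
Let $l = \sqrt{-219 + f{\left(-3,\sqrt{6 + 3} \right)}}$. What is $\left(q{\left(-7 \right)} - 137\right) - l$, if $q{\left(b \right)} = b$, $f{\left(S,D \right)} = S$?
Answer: $-144 - i \sqrt{222} \approx -144.0 - 14.9 i$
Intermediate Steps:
$l = i \sqrt{222}$ ($l = \sqrt{-219 - 3} = \sqrt{-222} = i \sqrt{222} \approx 14.9 i$)
$\left(q{\left(-7 \right)} - 137\right) - l = \left(-7 - 137\right) - i \sqrt{222} = -144 - i \sqrt{222}$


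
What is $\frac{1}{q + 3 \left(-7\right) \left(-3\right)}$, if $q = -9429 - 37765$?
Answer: $- \frac{1}{47131} \approx -2.1217 \cdot 10^{-5}$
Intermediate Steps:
$q = -47194$ ($q = -9429 - 37765 = -47194$)
$\frac{1}{q + 3 \left(-7\right) \left(-3\right)} = \frac{1}{-47194 + 3 \left(-7\right) \left(-3\right)} = \frac{1}{-47194 - -63} = \frac{1}{-47194 + 63} = \frac{1}{-47131} = - \frac{1}{47131}$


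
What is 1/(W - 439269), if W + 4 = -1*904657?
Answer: -1/1343930 ≈ -7.4409e-7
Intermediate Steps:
W = -904661 (W = -4 - 1*904657 = -4 - 904657 = -904661)
1/(W - 439269) = 1/(-904661 - 439269) = 1/(-1343930) = -1/1343930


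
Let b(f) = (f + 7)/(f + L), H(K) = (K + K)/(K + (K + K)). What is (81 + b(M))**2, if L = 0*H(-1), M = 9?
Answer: 555025/81 ≈ 6852.2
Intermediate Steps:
H(K) = 2/3 (H(K) = (2*K)/(K + 2*K) = (2*K)/((3*K)) = (2*K)*(1/(3*K)) = 2/3)
L = 0 (L = 0*(2/3) = 0)
b(f) = (7 + f)/f (b(f) = (f + 7)/(f + 0) = (7 + f)/f)
(81 + b(M))**2 = (81 + (7 + 9)/9)**2 = (81 + (1/9)*16)**2 = (81 + 16/9)**2 = (745/9)**2 = 555025/81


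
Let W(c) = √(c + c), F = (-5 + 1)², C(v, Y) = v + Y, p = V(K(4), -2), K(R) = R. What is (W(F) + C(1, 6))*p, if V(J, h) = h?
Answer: -14 - 8*√2 ≈ -25.314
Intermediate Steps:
p = -2
C(v, Y) = Y + v
F = 16 (F = (-4)² = 16)
W(c) = √2*√c (W(c) = √(2*c) = √2*√c)
(W(F) + C(1, 6))*p = (√2*√16 + (6 + 1))*(-2) = (√2*4 + 7)*(-2) = (4*√2 + 7)*(-2) = (7 + 4*√2)*(-2) = -14 - 8*√2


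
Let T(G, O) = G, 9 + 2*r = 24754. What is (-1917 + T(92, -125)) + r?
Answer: 21095/2 ≈ 10548.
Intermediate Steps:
r = 24745/2 (r = -9/2 + (1/2)*24754 = -9/2 + 12377 = 24745/2 ≈ 12373.)
(-1917 + T(92, -125)) + r = (-1917 + 92) + 24745/2 = -1825 + 24745/2 = 21095/2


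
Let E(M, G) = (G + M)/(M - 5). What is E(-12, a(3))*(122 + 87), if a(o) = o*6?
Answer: -1254/17 ≈ -73.765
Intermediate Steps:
a(o) = 6*o
E(M, G) = (G + M)/(-5 + M)
E(-12, a(3))*(122 + 87) = ((6*3 - 12)/(-5 - 12))*(122 + 87) = ((18 - 12)/(-17))*209 = -1/17*6*209 = -6/17*209 = -1254/17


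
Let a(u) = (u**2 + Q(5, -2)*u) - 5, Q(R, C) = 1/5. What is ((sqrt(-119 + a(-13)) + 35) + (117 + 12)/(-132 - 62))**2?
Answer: 229823437/188180 + 13322*sqrt(265)/485 ≈ 1668.4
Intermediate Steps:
Q(R, C) = 1/5
a(u) = -5 + u**2 + u/5 (a(u) = (u**2 + u/5) - 5 = -5 + u**2 + u/5)
((sqrt(-119 + a(-13)) + 35) + (117 + 12)/(-132 - 62))**2 = ((sqrt(-119 + (-5 + (-13)**2 + (1/5)*(-13))) + 35) + (117 + 12)/(-132 - 62))**2 = ((sqrt(-119 + (-5 + 169 - 13/5)) + 35) + 129/(-194))**2 = ((sqrt(-119 + 807/5) + 35) + 129*(-1/194))**2 = ((sqrt(212/5) + 35) - 129/194)**2 = ((2*sqrt(265)/5 + 35) - 129/194)**2 = ((35 + 2*sqrt(265)/5) - 129/194)**2 = (6661/194 + 2*sqrt(265)/5)**2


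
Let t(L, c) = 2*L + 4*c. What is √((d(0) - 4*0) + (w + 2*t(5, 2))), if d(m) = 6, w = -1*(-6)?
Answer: 4*√3 ≈ 6.9282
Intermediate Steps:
w = 6
√((d(0) - 4*0) + (w + 2*t(5, 2))) = √((6 - 4*0) + (6 + 2*(2*5 + 4*2))) = √((6 + 0) + (6 + 2*(10 + 8))) = √(6 + (6 + 2*18)) = √(6 + (6 + 36)) = √(6 + 42) = √48 = 4*√3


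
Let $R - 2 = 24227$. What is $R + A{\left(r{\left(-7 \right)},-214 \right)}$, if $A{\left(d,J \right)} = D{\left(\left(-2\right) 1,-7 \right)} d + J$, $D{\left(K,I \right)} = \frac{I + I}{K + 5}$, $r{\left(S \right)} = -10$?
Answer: $\frac{72185}{3} \approx 24062.0$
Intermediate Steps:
$R = 24229$ ($R = 2 + 24227 = 24229$)
$D{\left(K,I \right)} = \frac{2 I}{5 + K}$
$A{\left(d,J \right)} = J - \frac{14 d}{3}$ ($A{\left(d,J \right)} = 2 \left(-7\right) \frac{1}{5 - 2} d + J = 2 \left(-7\right) \frac{1}{3} d + J = - \frac{14 d}{3} + J = J - \frac{14 d}{3}$)
$R + A{\left(r{\left(-7 \right)},-214 \right)} = 24229 - \frac{502}{3} = \frac{72185}{3}$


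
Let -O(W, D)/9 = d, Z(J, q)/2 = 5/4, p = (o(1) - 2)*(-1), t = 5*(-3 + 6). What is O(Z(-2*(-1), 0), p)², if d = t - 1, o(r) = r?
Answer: 15876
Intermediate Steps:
t = 15 (t = 5*3 = 15)
p = 1 (p = (1 - 2)*(-1) = -1*(-1) = 1)
d = 14 (d = 15 - 1 = 14)
Z(J, q) = 5/2 (Z(J, q) = 2*(5/4) = 5/2)
O(W, D) = -126 (O(W, D) = -9*14 = -126)
O(Z(-2*(-1), 0), p)² = (-126)² = 15876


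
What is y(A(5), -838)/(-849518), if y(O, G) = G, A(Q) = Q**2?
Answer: 419/424759 ≈ 0.00098644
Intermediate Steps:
y(A(5), -838)/(-849518) = -838/(-849518) = -838*(-1/849518) = 419/424759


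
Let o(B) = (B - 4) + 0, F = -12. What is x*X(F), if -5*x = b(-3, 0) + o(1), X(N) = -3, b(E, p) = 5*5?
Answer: 66/5 ≈ 13.200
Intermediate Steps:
b(E, p) = 25
o(B) = -4 + B (o(B) = (-4 + B) + 0 = -4 + B)
x = -22/5 (x = -(25 + (-4 + 1))/5 = -(25 - 3)/5 = -⅕*22 = -22/5 ≈ -4.4000)
x*X(F) = -22/5*(-3) = 66/5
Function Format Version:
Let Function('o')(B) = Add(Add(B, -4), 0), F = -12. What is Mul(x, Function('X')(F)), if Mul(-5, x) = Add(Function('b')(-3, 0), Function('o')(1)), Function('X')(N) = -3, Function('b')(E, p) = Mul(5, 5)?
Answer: Rational(66, 5) ≈ 13.200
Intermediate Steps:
Function('b')(E, p) = 25
Function('o')(B) = Add(-4, B) (Function('o')(B) = Add(Add(-4, B), 0) = Add(-4, B))
x = Rational(-22, 5) (x = Mul(Rational(-1, 5), Add(25, Add(-4, 1))) = Mul(Rational(-1, 5), Add(25, -3)) = Mul(Rational(-1, 5), 22) = Rational(-22, 5) ≈ -4.4000)
Mul(x, Function('X')(F)) = Mul(Rational(-22, 5), -3) = Rational(66, 5)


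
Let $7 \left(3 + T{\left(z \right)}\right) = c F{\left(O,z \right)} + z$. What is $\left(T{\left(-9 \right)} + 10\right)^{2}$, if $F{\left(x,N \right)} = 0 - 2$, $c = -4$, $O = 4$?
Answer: $\frac{2304}{49} \approx 47.02$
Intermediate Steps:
$F{\left(x,N \right)} = -2$
$T{\left(z \right)} = - \frac{13}{7} + \frac{z}{7}$ ($T{\left(z \right)} = -3 + \frac{\left(-4\right) \left(-2\right) + z}{7} = -3 + \frac{8 + z}{7} = -3 + \left(\frac{8}{7} + \frac{z}{7}\right) = - \frac{13}{7} + \frac{z}{7}$)
$\left(T{\left(-9 \right)} + 10\right)^{2} = \left(\left(- \frac{13}{7} + \frac{1}{7} \left(-9\right)\right) + 10\right)^{2} = \left(\left(- \frac{13}{7} - \frac{9}{7}\right) + 10\right)^{2} = \left(- \frac{22}{7} + 10\right)^{2} = \left(\frac{48}{7}\right)^{2} = \frac{2304}{49}$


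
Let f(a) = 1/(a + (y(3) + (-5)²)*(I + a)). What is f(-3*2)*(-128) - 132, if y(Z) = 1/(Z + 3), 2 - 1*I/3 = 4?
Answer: -10132/77 ≈ -131.58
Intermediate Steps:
I = -6 (I = 6 - 3*4 = 6 - 12 = -6)
y(Z) = 1/(3 + Z)
f(a) = 1/(-151 + 157*a/6) (f(a) = 1/(a + (1/(3 + 3) + (-5)²)*(-6 + a)) = 1/(a + (1/6 + 25)*(-6 + a)) = 1/(a + (⅙ + 25)*(-6 + a)) = 1/(a + 151*(-6 + a)/6) = 1/(a + (-151 + 151*a/6)) = 1/(-151 + 157*a/6))
f(-3*2)*(-128) - 132 = (6/(-906 + 157*(-3*2)))*(-128) - 132 = (6/(-906 + 157*(-6)))*(-128) - 132 = (6/(-906 - 942))*(-128) - 132 = (6/(-1848))*(-128) - 132 = (6*(-1/1848))*(-128) - 132 = -1/308*(-128) - 132 = 32/77 - 132 = -10132/77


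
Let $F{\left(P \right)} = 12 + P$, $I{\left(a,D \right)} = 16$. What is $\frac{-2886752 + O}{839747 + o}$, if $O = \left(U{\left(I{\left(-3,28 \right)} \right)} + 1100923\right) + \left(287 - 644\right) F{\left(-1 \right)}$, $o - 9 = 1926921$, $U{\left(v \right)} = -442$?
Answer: $- \frac{1790198}{2766677} \approx -0.64706$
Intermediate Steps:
$o = 1926930$ ($o = 9 + 1926921 = 1926930$)
$O = 1096554$ ($O = \left(-442 + 1100923\right) + \left(287 - 644\right) \left(12 - 1\right) = 1100481 - 3927 = 1096554$)
$\frac{-2886752 + O}{839747 + o} = \frac{-2886752 + 1096554}{839747 + 1926930} = - \frac{1790198}{2766677}$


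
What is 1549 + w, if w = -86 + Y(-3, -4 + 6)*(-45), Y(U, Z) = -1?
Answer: 1508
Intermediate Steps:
w = -41 (w = -86 - 1*(-45) = -86 + 45 = -41)
1549 + w = 1549 - 41 = 1508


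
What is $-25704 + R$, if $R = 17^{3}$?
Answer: $-20791$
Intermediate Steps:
$R = 4913$
$-25704 + R = -25704 + 4913 = -20791$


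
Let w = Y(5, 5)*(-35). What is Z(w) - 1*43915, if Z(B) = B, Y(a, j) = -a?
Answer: -43740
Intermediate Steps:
w = 175 (w = -1*5*(-35) = -5*(-35) = 175)
Z(w) - 1*43915 = 175 - 1*43915 = 175 - 43915 = -43740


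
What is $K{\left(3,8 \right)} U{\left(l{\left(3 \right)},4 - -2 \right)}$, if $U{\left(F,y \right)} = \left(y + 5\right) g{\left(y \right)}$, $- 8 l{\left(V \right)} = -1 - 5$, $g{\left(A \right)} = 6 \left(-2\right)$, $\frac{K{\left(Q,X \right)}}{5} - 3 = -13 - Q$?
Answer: $8580$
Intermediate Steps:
$K{\left(Q,X \right)} = -50 - 5 Q$ ($K{\left(Q,X \right)} = 15 + 5 \left(-13 - Q\right) = 15 - \left(65 + 5 Q\right) = -50 - 5 Q$)
$g{\left(A \right)} = -12$
$l{\left(V \right)} = \frac{3}{4}$ ($l{\left(V \right)} = - \frac{-1 - 5}{8} = \left(- \frac{1}{8}\right) \left(-6\right) = \frac{3}{4}$)
$U{\left(F,y \right)} = -60 - 12 y$ ($U{\left(F,y \right)} = \left(y + 5\right) \left(-12\right) = \left(5 + y\right) \left(-12\right) = -60 - 12 y$)
$K{\left(3,8 \right)} U{\left(l{\left(3 \right)},4 - -2 \right)} = \left(-50 - 15\right) \left(-60 - 12 \left(4 - -2\right)\right) = \left(-50 - 15\right) \left(-60 - 12 \left(4 + 2\right)\right) = - 65 \left(-60 - 72\right) = \left(-65\right) \left(-132\right) = 8580$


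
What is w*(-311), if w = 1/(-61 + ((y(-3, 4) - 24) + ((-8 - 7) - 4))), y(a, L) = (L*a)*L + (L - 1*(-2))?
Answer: 311/146 ≈ 2.1301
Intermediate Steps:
y(a, L) = 2 + L + a*L**2 (y(a, L) = a*L**2 + (L + 2) = a*L**2 + (2 + L) = 2 + L + a*L**2)
w = -1/146 (w = 1/(-61 + (((2 + 4 - 3*4**2) - 24) + ((-8 - 7) - 4))) = 1/(-61 + (((2 + 4 - 3*16) - 24) + (-15 - 4))) = 1/(-61 + (((2 + 4 - 48) - 24) - 19)) = 1/(-61 + ((-42 - 24) - 19)) = 1/(-61 + (-66 - 19)) = 1/(-61 - 85) = 1/(-146) = -1/146 ≈ -0.0068493)
w*(-311) = -1/146*(-311) = 311/146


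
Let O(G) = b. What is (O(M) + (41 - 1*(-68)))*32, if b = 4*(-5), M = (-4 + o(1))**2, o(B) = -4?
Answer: 2848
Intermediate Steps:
M = 64 (M = (-4 - 4)**2 = (-8)**2 = 64)
b = -20
O(G) = -20
(O(M) + (41 - 1*(-68)))*32 = (-20 + (41 - 1*(-68)))*32 = (-20 + (41 + 68))*32 = (-20 + 109)*32 = 89*32 = 2848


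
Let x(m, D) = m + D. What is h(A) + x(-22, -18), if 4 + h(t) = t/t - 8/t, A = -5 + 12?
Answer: -309/7 ≈ -44.143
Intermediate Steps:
x(m, D) = D + m
A = 7
h(t) = -3 - 8/t (h(t) = -4 + (t/t - 8/t) = -4 + (1 - 8/t) = -3 - 8/t)
h(A) + x(-22, -18) = (-3 - 8/7) + (-18 - 22) = (-3 - 8*1/7) - 40 = (-3 - 8/7) - 40 = -29/7 - 40 = -309/7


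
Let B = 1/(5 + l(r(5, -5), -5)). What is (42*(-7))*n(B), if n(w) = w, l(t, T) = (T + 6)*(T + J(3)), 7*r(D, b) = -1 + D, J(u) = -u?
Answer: 98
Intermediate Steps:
r(D, b) = -1/7 + D/7 (r(D, b) = (-1 + D)/7 = -1/7 + D/7)
l(t, T) = (-3 + T)*(6 + T) (l(t, T) = (T + 6)*(T - 1*3) = (6 + T)*(T - 3) = (6 + T)*(-3 + T) = (-3 + T)*(6 + T))
B = -1/3 (B = 1/(5 + (-18 + (-5)**2 + 3*(-5))) = 1/(5 + (-18 + 25 - 15)) = 1/(5 - 8) = 1/(-3) = -1/3 ≈ -0.33333)
(42*(-7))*n(B) = (42*(-7))*(-1/3) = -294*(-1/3) = 98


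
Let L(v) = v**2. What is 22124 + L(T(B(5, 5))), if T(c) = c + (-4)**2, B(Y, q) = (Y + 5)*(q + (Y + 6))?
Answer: 53100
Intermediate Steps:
B(Y, q) = (5 + Y)*(6 + Y + q) (B(Y, q) = (5 + Y)*(q + (6 + Y)) = (5 + Y)*(6 + Y + q))
T(c) = 16 + c (T(c) = c + 16 = 16 + c)
22124 + L(T(B(5, 5))) = 22124 + (16 + (30 + 5**2 + 5*5 + 11*5 + 5*5))**2 = 22124 + (16 + (30 + 25 + 25 + 55 + 25))**2 = 22124 + (16 + 160)**2 = 22124 + 176**2 = 22124 + 30976 = 53100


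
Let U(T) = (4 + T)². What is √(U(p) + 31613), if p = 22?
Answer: √32289 ≈ 179.69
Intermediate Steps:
√(U(p) + 31613) = √((4 + 22)² + 31613) = √(26² + 31613) = √(676 + 31613) = √32289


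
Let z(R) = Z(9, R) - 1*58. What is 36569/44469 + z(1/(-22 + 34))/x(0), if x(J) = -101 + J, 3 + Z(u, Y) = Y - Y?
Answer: 6406078/4491369 ≈ 1.4263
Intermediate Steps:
Z(u, Y) = -3 (Z(u, Y) = -3 + (Y - Y) = -3 + 0 = -3)
z(R) = -61 (z(R) = -3 - 1*58 = -3 - 58 = -61)
36569/44469 + z(1/(-22 + 34))/x(0) = 36569/44469 - 61/(-101 + 0) = 36569*(1/44469) - 61/(-101) = 36569/44469 - 61*(-1/101) = 36569/44469 + 61/101 = 6406078/4491369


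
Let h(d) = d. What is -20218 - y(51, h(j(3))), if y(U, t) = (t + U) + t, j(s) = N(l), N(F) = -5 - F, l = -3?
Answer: -20265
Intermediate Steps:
j(s) = -2 (j(s) = -5 - 1*(-3) = -5 + 3 = -2)
y(U, t) = U + 2*t (y(U, t) = (U + t) + t = U + 2*t)
-20218 - y(51, h(j(3))) = -20218 - (51 + 2*(-2)) = -20218 - (51 - 4) = -20218 - 1*47 = -20218 - 47 = -20265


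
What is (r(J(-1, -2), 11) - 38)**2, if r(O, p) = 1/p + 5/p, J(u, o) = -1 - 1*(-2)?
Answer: 169744/121 ≈ 1402.8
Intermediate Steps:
J(u, o) = 1 (J(u, o) = -1 + 2 = 1)
r(O, p) = 6/p (r(O, p) = 1/p + 5/p = 6/p)
(r(J(-1, -2), 11) - 38)**2 = (6/11 - 38)**2 = (-412/11)**2 = 169744/121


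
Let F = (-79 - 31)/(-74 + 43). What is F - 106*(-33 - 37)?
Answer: 230130/31 ≈ 7423.5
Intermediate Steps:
F = 110/31 (F = -110/(-31) = -110*(-1/31) = 110/31 ≈ 3.5484)
F - 106*(-33 - 37) = 110/31 - 106*(-33 - 37) = 110/31 - 106*(-70) = 110/31 + 7420 = 230130/31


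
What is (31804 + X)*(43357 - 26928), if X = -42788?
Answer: -180456136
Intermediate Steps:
(31804 + X)*(43357 - 26928) = (31804 - 42788)*(43357 - 26928) = -10984*16429 = -180456136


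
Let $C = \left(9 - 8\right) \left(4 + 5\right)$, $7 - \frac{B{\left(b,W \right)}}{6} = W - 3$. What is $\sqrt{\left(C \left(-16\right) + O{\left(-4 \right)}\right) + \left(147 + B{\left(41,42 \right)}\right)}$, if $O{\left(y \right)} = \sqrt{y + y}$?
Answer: $\sqrt{-189 + 2 i \sqrt{2}} \approx 0.1029 + 13.748 i$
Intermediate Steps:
$B{\left(b,W \right)} = 60 - 6 W$ ($B{\left(b,W \right)} = 42 - 6 \left(W - 3\right) = 42 - 6 \left(-3 + W\right) = 42 - \left(-18 + 6 W\right) = 60 - 6 W$)
$O{\left(y \right)} = \sqrt{2} \sqrt{y}$ ($O{\left(y \right)} = \sqrt{2 y} = \sqrt{2} \sqrt{y}$)
$C = 9$ ($C = 1 \cdot 9 = 9$)
$\sqrt{\left(C \left(-16\right) + O{\left(-4 \right)}\right) + \left(147 + B{\left(41,42 \right)}\right)} = \sqrt{\left(9 \left(-16\right) + \sqrt{2} \sqrt{-4}\right) + \left(147 + \left(60 - 252\right)\right)} = \sqrt{\left(-144 + \sqrt{2} \cdot 2 i\right) + \left(147 + \left(60 - 252\right)\right)} = \sqrt{\left(-144 + 2 i \sqrt{2}\right) + \left(147 - 192\right)} = \sqrt{\left(-144 + 2 i \sqrt{2}\right) - 45} = \sqrt{-189 + 2 i \sqrt{2}}$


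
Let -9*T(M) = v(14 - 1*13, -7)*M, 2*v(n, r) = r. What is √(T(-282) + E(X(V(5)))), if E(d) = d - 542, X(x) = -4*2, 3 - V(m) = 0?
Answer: I*√5937/3 ≈ 25.684*I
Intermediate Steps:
V(m) = 3 (V(m) = 3 - 1*0 = 3 + 0 = 3)
X(x) = -8
v(n, r) = r/2
E(d) = -542 + d
T(M) = 7*M/18 (T(M) = -(½)*(-7)*M/9 = -(-7)*M/18 = 7*M/18)
√(T(-282) + E(X(V(5)))) = √((7/18)*(-282) + (-542 - 8)) = √(-329/3 - 550) = √(-1979/3) = I*√5937/3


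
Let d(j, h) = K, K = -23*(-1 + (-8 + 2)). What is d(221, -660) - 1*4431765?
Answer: -4431604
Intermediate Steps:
K = 161 (K = -23*(-1 - 6) = -23*(-7) = 161)
d(j, h) = 161
d(221, -660) - 1*4431765 = 161 - 1*4431765 = 161 - 4431765 = -4431604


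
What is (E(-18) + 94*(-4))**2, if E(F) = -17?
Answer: 154449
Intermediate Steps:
(E(-18) + 94*(-4))**2 = (-17 + 94*(-4))**2 = (-17 - 376)**2 = (-393)**2 = 154449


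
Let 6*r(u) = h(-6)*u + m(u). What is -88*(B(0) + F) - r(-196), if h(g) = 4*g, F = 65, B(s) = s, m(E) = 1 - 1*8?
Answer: -39017/6 ≈ -6502.8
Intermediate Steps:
m(E) = -7 (m(E) = 1 - 8 = -7)
r(u) = -7/6 - 4*u (r(u) = ((4*(-6))*u - 7)/6 = (-24*u - 7)/6 = (-7 - 24*u)/6 = -7/6 - 4*u)
-88*(B(0) + F) - r(-196) = -88*(0 + 65) - (-7/6 - 4*(-196)) = -88*65 - (-7/6 + 784) = -5720 - 1*4697/6 = -5720 - 4697/6 = -39017/6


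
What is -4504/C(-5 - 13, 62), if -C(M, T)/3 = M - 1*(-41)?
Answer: 4504/69 ≈ 65.275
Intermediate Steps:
C(M, T) = -123 - 3*M (C(M, T) = -3*(M - 1*(-41)) = -3*(M + 41) = -3*(41 + M) = -123 - 3*M)
-4504/C(-5 - 13, 62) = -4504/(-123 - 3*(-5 - 13)) = -4504/(-123 - 3*(-18)) = -4504/(-123 + 54) = -4504/(-69) = -4504*(-1/69) = 4504/69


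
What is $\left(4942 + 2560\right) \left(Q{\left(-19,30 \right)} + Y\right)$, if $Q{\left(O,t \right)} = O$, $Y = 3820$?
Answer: $28515102$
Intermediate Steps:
$\left(4942 + 2560\right) \left(Q{\left(-19,30 \right)} + Y\right) = \left(4942 + 2560\right) \left(-19 + 3820\right) = 7502 \cdot 3801 = 28515102$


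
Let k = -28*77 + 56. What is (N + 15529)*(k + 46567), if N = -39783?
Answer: -1078502618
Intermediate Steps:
k = -2100 (k = -2156 + 56 = -2100)
(N + 15529)*(k + 46567) = (-39783 + 15529)*(-2100 + 46567) = -24254*44467 = -1078502618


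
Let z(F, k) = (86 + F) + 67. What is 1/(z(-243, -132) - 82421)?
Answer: -1/82511 ≈ -1.2120e-5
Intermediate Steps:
z(F, k) = 153 + F
1/(z(-243, -132) - 82421) = 1/((153 - 243) - 82421) = 1/(-90 - 82421) = 1/(-82511) = -1/82511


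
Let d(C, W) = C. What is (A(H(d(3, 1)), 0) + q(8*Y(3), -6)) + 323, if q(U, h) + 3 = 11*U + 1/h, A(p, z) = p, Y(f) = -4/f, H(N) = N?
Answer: 411/2 ≈ 205.50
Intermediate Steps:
q(U, h) = -3 + 1/h + 11*U (q(U, h) = -3 + (11*U + 1/h) = -3 + (1/h + 11*U) = -3 + 1/h + 11*U)
(A(H(d(3, 1)), 0) + q(8*Y(3), -6)) + 323 = (3 + (-3 + 1/(-6) + 11*(8*(-4/3)))) + 323 = (3 + (-3 - 1/6 + 11*(8*(-4*1/3)))) + 323 = (3 + (-3 - 1/6 + 11*(8*(-4/3)))) + 323 = (3 + (-3 - 1/6 + 11*(-32/3))) + 323 = (3 + (-3 - 1/6 - 352/3)) + 323 = (3 - 241/2) + 323 = -235/2 + 323 = 411/2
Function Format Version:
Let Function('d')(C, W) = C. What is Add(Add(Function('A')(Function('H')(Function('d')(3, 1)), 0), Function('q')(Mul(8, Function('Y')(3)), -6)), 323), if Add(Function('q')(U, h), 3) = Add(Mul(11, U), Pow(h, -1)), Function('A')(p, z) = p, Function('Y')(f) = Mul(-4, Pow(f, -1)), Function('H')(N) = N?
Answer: Rational(411, 2) ≈ 205.50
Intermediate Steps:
Function('q')(U, h) = Add(-3, Pow(h, -1), Mul(11, U)) (Function('q')(U, h) = Add(-3, Add(Mul(11, U), Pow(h, -1))) = Add(-3, Add(Pow(h, -1), Mul(11, U))) = Add(-3, Pow(h, -1), Mul(11, U)))
Add(Add(Function('A')(Function('H')(Function('d')(3, 1)), 0), Function('q')(Mul(8, Function('Y')(3)), -6)), 323) = Add(Add(3, Add(-3, Pow(-6, -1), Mul(11, Mul(8, Mul(-4, Pow(3, -1)))))), 323) = Add(Add(3, Add(-3, Rational(-1, 6), Mul(11, Mul(8, Mul(-4, Rational(1, 3)))))), 323) = Add(Add(3, Add(-3, Rational(-1, 6), Mul(11, Mul(8, Rational(-4, 3))))), 323) = Add(Add(3, Add(-3, Rational(-1, 6), Mul(11, Rational(-32, 3)))), 323) = Add(Add(3, Add(-3, Rational(-1, 6), Rational(-352, 3))), 323) = Add(Add(3, Rational(-241, 2)), 323) = Add(Rational(-235, 2), 323) = Rational(411, 2)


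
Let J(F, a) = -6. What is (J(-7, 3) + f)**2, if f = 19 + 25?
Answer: 1444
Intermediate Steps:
f = 44
(J(-7, 3) + f)**2 = (-6 + 44)**2 = 38**2 = 1444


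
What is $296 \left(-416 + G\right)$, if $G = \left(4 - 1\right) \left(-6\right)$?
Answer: $-128464$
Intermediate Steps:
$G = -18$ ($G = 3 \left(-6\right) = -18$)
$296 \left(-416 + G\right) = 296 \left(-416 - 18\right) = 296 \left(-434\right) = -128464$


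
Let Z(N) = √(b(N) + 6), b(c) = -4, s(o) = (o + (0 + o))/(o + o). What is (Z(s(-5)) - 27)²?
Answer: (27 - √2)² ≈ 654.63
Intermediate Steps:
s(o) = 1 (s(o) = (o + o)/((2*o)) = (2*o)*(1/(2*o)) = 1)
Z(N) = √2 (Z(N) = √(-4 + 6) = √2)
(Z(s(-5)) - 27)² = (√2 - 27)² = (-27 + √2)²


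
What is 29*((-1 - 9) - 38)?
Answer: -1392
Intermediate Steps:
29*((-1 - 9) - 38) = 29*(-10 - 38) = 29*(-48) = -1392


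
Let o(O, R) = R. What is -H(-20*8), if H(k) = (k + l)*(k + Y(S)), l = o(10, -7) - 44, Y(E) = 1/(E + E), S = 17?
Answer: -1147629/34 ≈ -33754.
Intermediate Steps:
Y(E) = 1/(2*E)
l = -51 (l = -7 - 44 = -51)
H(k) = (-51 + k)*(1/34 + k) (H(k) = (k - 51)*(k + (½)/17) = (-51 + k)*(k + (½)*(1/17)) = (-51 + k)*(k + 1/34) = (-51 + k)*(1/34 + k))
-H(-20*8) = -(-3/2 + (-20*8)² - (-17330)*8/17) = -(-3/2 + (-160)² - 1733/34*(-160)) = -(-3/2 + 25600 + 138640/17) = -1*1147629/34 = -1147629/34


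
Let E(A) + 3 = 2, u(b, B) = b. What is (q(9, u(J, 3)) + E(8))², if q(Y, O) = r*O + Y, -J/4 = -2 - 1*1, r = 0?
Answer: 64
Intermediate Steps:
J = 12 (J = -4*(-2 - 1*1) = -4*(-2 - 1) = -4*(-3) = 12)
E(A) = -1 (E(A) = -3 + 2 = -1)
q(Y, O) = Y (q(Y, O) = 0*O + Y = 0 + Y = Y)
(q(9, u(J, 3)) + E(8))² = (9 - 1)² = 8² = 64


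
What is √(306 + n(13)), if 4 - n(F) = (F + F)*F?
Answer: 2*I*√7 ≈ 5.2915*I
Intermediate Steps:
n(F) = 4 - 2*F² (n(F) = 4 - (F + F)*F = 4 - 2*F*F = 4 - 2*F²)
√(306 + n(13)) = √(306 + (4 - 2*13²)) = √(306 + (4 - 2*169)) = √(306 + (4 - 338)) = √(306 - 334) = √(-28) = 2*I*√7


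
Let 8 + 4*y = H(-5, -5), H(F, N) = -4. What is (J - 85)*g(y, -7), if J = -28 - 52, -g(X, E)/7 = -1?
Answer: -1155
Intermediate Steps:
y = -3 (y = -2 + (¼)*(-4) = -2 - 1 = -3)
g(X, E) = 7 (g(X, E) = -7*(-1) = 7)
J = -80
(J - 85)*g(y, -7) = (-80 - 85)*7 = -165*7 = -1155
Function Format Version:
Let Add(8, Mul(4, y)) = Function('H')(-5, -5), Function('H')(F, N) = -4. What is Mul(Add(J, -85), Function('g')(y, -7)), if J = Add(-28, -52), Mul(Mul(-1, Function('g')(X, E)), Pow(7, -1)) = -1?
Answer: -1155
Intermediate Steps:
y = -3 (y = Add(-2, Mul(Rational(1, 4), -4)) = Add(-2, -1) = -3)
Function('g')(X, E) = 7 (Function('g')(X, E) = Mul(-7, -1) = 7)
J = -80
Mul(Add(J, -85), Function('g')(y, -7)) = Mul(Add(-80, -85), 7) = Mul(-165, 7) = -1155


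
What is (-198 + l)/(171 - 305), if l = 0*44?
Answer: 99/67 ≈ 1.4776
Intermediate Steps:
l = 0
(-198 + l)/(171 - 305) = (-198 + 0)/(171 - 305) = -198/(-134) = -198*(-1/134) = 99/67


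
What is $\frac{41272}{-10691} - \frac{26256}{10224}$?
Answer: $- \frac{14638913}{2277183} \approx -6.4285$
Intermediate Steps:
$\frac{41272}{-10691} - \frac{26256}{10224} = 41272 \left(- \frac{1}{10691}\right) - \frac{547}{213} = - \frac{41272}{10691} - \frac{547}{213} = - \frac{14638913}{2277183}$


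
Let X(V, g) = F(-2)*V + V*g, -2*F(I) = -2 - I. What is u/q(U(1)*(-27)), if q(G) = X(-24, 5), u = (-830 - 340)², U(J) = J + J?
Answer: -22815/2 ≈ -11408.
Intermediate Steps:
U(J) = 2*J
F(I) = 1 + I/2 (F(I) = -(-2 - I)/2 = 1 + I/2)
X(V, g) = V*g (X(V, g) = (1 + (½)*(-2))*V + V*g = (1 - 1)*V + V*g = 0*V + V*g = 0 + V*g = V*g)
u = 1368900 (u = (-1170)² = 1368900)
q(G) = -120 (q(G) = -24*5 = -120)
u/q(U(1)*(-27)) = 1368900/(-120) = 1368900*(-1/120) = -22815/2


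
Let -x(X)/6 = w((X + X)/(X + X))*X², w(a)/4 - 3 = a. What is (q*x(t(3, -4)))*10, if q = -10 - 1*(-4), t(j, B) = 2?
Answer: 23040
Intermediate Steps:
w(a) = 12 + 4*a
q = -6 (q = -10 + 4 = -6)
x(X) = -96*X² (x(X) = -6*(12 + 4*((X + X)/(X + X)))*X² = -6*(12 + 4*((2*X)/((2*X))))*X² = -6*(12 + 4*((2*X)*(1/(2*X))))*X² = -6*(12 + 4*1)*X² = -6*(12 + 4)*X² = -96*X²)
(q*x(t(3, -4)))*10 = -(-576)*2²*10 = -(-576)*4*10 = -6*(-384)*10 = 2304*10 = 23040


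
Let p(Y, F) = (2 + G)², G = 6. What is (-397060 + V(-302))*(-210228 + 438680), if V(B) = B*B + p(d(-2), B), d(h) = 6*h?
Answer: -69858793984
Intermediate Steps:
p(Y, F) = 64 (p(Y, F) = (2 + 6)² = 8² = 64)
V(B) = 64 + B² (V(B) = B*B + 64 = B² + 64 = 64 + B²)
(-397060 + V(-302))*(-210228 + 438680) = (-397060 + (64 + (-302)²))*(-210228 + 438680) = (-397060 + (64 + 91204))*228452 = (-397060 + 91268)*228452 = -305792*228452 = -69858793984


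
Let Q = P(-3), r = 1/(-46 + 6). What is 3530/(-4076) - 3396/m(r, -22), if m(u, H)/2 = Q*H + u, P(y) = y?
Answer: -143078795/5378282 ≈ -26.603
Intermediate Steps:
r = -1/40 (r = 1/(-40) = -1/40 ≈ -0.025000)
Q = -3
m(u, H) = -6*H + 2*u (m(u, H) = 2*(-3*H + u) = 2*(u - 3*H) = -6*H + 2*u)
3530/(-4076) - 3396/m(r, -22) = 3530/(-4076) - 3396/(-6*(-22) + 2*(-1/40)) = 3530*(-1/4076) - 3396/(132 - 1/20) = -1765/2038 - 3396/2639/20 = -1765/2038 - 3396*20/2639 = -1765/2038 - 67920/2639 = -143078795/5378282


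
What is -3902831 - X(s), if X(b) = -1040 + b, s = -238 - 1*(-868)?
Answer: -3902421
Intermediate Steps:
s = 630 (s = -238 + 868 = 630)
-3902831 - X(s) = -3902831 - (-1040 + 630) = -3902831 - 1*(-410) = -3902831 + 410 = -3902421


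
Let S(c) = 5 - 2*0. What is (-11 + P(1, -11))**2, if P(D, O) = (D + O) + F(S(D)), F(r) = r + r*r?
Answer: 81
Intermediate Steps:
S(c) = 5 (S(c) = 5 + 0 = 5)
F(r) = r + r**2
P(D, O) = 30 + D + O (P(D, O) = (D + O) + 5*(1 + 5) = (D + O) + 5*6 = (D + O) + 30 = 30 + D + O)
(-11 + P(1, -11))**2 = (-11 + (30 + 1 - 11))**2 = (-11 + 20)**2 = 9**2 = 81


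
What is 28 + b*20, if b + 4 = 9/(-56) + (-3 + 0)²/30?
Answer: -689/14 ≈ -49.214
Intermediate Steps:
b = -1081/280 (b = -4 + (9/(-56) + (-3 + 0)²/30) = -4 + (9*(-1/56) + (-3)²*(1/30)) = -4 + (-9/56 + 9*(1/30)) = -4 + (-9/56 + 3/10) = -4 + 39/280 = -1081/280 ≈ -3.8607)
28 + b*20 = 28 - 1081/280*20 = 28 - 1081/14 = -689/14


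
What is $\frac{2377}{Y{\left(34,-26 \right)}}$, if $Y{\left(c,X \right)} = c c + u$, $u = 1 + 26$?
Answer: $\frac{2377}{1183} \approx 2.0093$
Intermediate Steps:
$u = 27$
$Y{\left(c,X \right)} = 27 + c^{2}$ ($Y{\left(c,X \right)} = c c + 27 = c^{2} + 27 = 27 + c^{2}$)
$\frac{2377}{Y{\left(34,-26 \right)}} = \frac{2377}{27 + 34^{2}} = \frac{2377}{27 + 1156} = \frac{2377}{1183}$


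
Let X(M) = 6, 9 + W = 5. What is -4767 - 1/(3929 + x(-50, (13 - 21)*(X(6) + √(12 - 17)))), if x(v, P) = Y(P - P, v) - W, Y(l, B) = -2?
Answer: -18739078/3931 ≈ -4767.0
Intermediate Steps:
W = -4 (W = -9 + 5 = -4)
x(v, P) = 2 (x(v, P) = -2 - 1*(-4) = -2 + 4 = 2)
-4767 - 1/(3929 + x(-50, (13 - 21)*(X(6) + √(12 - 17)))) = -4767 - 1/(3929 + 2) = -4767 - 1/3931 = -18739078/3931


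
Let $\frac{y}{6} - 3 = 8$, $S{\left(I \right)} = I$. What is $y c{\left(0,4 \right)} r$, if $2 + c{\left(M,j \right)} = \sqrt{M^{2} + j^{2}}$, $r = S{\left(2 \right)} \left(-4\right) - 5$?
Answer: $-1716$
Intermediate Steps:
$r = -13$ ($r = 2 \left(-4\right) - 5 = -8 - 5 = -13$)
$y = 66$ ($y = 18 + 6 \cdot 8 = 18 + 48 = 66$)
$c{\left(M,j \right)} = -2 + \sqrt{M^{2} + j^{2}}$
$y c{\left(0,4 \right)} r = 66 \left(-2 + \sqrt{0^{2} + 4^{2}}\right) \left(-13\right) = 66 \left(-2 + \sqrt{0 + 16}\right) \left(-13\right) = 66 \left(-2 + \sqrt{16}\right) \left(-13\right) = 66 \left(-2 + 4\right) \left(-13\right) = 66 \cdot 2 \left(-13\right) = 132 \left(-13\right) = -1716$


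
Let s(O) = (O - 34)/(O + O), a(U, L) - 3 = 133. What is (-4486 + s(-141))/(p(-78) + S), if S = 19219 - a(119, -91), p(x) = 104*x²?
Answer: -1264877/183812958 ≈ -0.0068813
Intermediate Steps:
a(U, L) = 136 (a(U, L) = 3 + 133 = 136)
s(O) = (-34 + O)/(2*O) (s(O) = (-34 + O)/((2*O)) = (-34 + O)*(1/(2*O)) = (-34 + O)/(2*O))
S = 19083 (S = 19219 - 1*136 = 19219 - 136 = 19083)
(-4486 + s(-141))/(p(-78) + S) = (-4486 + (½)*(-34 - 141)/(-141))/(104*(-78)² + 19083) = (-4486 + (½)*(-1/141)*(-175))/(104*6084 + 19083) = (-4486 + 175/282)/(632736 + 19083) = -1264877/282/651819 = -1264877/282*1/651819 = -1264877/183812958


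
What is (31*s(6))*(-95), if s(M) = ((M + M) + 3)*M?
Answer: -265050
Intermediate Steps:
s(M) = M*(3 + 2*M) (s(M) = (2*M + 3)*M = (3 + 2*M)*M = M*(3 + 2*M))
(31*s(6))*(-95) = (31*(6*(3 + 2*6)))*(-95) = (31*(6*(3 + 12)))*(-95) = (31*(6*15))*(-95) = (31*90)*(-95) = 2790*(-95) = -265050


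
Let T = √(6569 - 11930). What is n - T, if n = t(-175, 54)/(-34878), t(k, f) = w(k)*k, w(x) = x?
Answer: -30625/34878 - I*√5361 ≈ -0.87806 - 73.219*I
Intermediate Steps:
T = I*√5361 (T = √(-5361) = I*√5361 ≈ 73.219*I)
t(k, f) = k² (t(k, f) = k*k = k²)
n = -30625/34878 (n = (-175)²/(-34878) = 30625*(-1/34878) = -30625/34878 ≈ -0.87806)
n - T = -30625/34878 - I*√5361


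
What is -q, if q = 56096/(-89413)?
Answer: 56096/89413 ≈ 0.62738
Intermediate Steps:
q = -56096/89413 (q = 56096*(-1/89413) = -56096/89413 ≈ -0.62738)
-q = -1*(-56096/89413) = 56096/89413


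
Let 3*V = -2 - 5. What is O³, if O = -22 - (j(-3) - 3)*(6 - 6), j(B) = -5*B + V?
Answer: -10648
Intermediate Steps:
V = -7/3 (V = (-2 - 5)/3 = (⅓)*(-7) = -7/3 ≈ -2.3333)
j(B) = -7/3 - 5*B (j(B) = -5*B - 7/3 = -7/3 - 5*B)
O = -22 (O = -22 - ((-7/3 - 5*(-3)) - 3)*(6 - 6) = -22 - ((-7/3 + 15) - 3)*0 = -22 - (38/3 - 3)*0 = -22 - 29*0/3 = -22 - 1*0 = -22 + 0 = -22)
O³ = (-22)³ = -10648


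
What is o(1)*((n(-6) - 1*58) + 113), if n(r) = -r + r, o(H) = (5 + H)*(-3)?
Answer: -990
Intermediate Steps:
o(H) = -15 - 3*H
n(r) = 0
o(1)*((n(-6) - 1*58) + 113) = (-15 - 3*1)*((0 - 1*58) + 113) = (-15 - 3)*((0 - 58) + 113) = -18*(-58 + 113) = -18*55 = -990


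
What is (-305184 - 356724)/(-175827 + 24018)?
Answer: 220636/50603 ≈ 4.3601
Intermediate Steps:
(-305184 - 356724)/(-175827 + 24018) = -661908/(-151809) = -661908*(-1/151809) = 220636/50603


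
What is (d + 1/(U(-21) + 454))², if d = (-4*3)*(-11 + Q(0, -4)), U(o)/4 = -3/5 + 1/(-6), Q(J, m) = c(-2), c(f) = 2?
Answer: 533669697729/45751696 ≈ 11664.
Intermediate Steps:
Q(J, m) = 2
U(o) = -46/15 (U(o) = 4*(-3/5 + 1/(-6)) = 4*(-3*⅕ + 1*(-⅙)) = 4*(-⅗ - ⅙) = 4*(-23/30) = -46/15)
d = 108 (d = (-4*3)*(-11 + 2) = -12*(-9) = 108)
(d + 1/(U(-21) + 454))² = (108 + 1/(-46/15 + 454))² = (108 + 1/(6764/15))² = (108 + 15/6764)² = (730527/6764)² = 533669697729/45751696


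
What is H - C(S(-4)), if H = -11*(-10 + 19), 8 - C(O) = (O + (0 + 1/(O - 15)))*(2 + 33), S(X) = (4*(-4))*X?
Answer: 14936/7 ≈ 2133.7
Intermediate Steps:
S(X) = -16*X
C(O) = 8 - 35*O - 35/(-15 + O) (C(O) = 8 - (O + (0 + 1/(O - 15)))*(2 + 33) = 8 - (O + (0 + 1/(-15 + O)))*35 = 8 - (O + 1/(-15 + O))*35 = 8 - (35*O + 35/(-15 + O)) = 8 + (-35*O - 35/(-15 + O)) = 8 - 35*O - 35/(-15 + O))
H = -99 (H = -11*9 = -99)
H - C(S(-4)) = -99 - (-155 - 35*(-16*(-4))² + 533*(-16*(-4)))/(-15 - 16*(-4)) = -99 - (-155 - 35*64² + 533*64)/(-15 + 64) = -99 - (-155 - 35*4096 + 34112)/49 = -99 - (-155 - 143360 + 34112)/49 = -99 - (-109403)/49 = -99 - 1*(-15629/7) = -99 + 15629/7 = 14936/7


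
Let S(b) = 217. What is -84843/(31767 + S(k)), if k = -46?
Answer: -84843/31984 ≈ -2.6527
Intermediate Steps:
-84843/(31767 + S(k)) = -84843/(31767 + 217) = -84843/31984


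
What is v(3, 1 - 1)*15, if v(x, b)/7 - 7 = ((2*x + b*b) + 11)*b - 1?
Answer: 630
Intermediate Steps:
v(x, b) = 42 + 7*b*(11 + b² + 2*x) (v(x, b) = 49 + 7*(((2*x + b*b) + 11)*b - 1) = 49 + 7*(((2*x + b²) + 11)*b - 1) = 49 + 7*(((b² + 2*x) + 11)*b - 1) = 49 + 7*((11 + b² + 2*x)*b - 1) = 49 + 7*(b*(11 + b² + 2*x) - 1) = 49 + 7*(-1 + b*(11 + b² + 2*x)) = 49 + (-7 + 7*b*(11 + b² + 2*x)) = 42 + 7*b*(11 + b² + 2*x))
v(3, 1 - 1)*15 = (42 + 7*(1 - 1)³ + 77*(1 - 1) + 14*(1 - 1)*3)*15 = (42 + 7*0³ + 77*0 + 14*0*3)*15 = (42 + 7*0 + 0 + 0)*15 = (42 + 0 + 0 + 0)*15 = 42*15 = 630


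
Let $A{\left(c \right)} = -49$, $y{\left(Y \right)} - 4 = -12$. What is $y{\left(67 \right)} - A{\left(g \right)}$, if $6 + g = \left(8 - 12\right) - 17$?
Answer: $41$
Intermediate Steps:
$g = -27$ ($g = -6 + \left(\left(8 - 12\right) - 17\right) = -6 - 21 = -27$)
$y{\left(Y \right)} = -8$ ($y{\left(Y \right)} = 4 - 12 = -8$)
$y{\left(67 \right)} - A{\left(g \right)} = -8 - -49 = -8 + 49 = 41$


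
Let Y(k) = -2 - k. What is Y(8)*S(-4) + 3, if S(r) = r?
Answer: 43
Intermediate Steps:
Y(8)*S(-4) + 3 = (-2 - 1*8)*(-4) + 3 = (-2 - 8)*(-4) + 3 = -10*(-4) + 3 = 40 + 3 = 43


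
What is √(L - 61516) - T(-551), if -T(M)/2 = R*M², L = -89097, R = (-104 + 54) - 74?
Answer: -75293048 + I*√150613 ≈ -7.5293e+7 + 388.09*I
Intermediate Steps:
R = -124 (R = -50 - 74 = -124)
T(M) = 248*M² (T(M) = -(-248)*M² = 248*M²)
√(L - 61516) - T(-551) = √(-89097 - 61516) - 248*(-551)² = √(-150613) - 248*303601 = I*√150613 - 1*75293048 = I*√150613 - 75293048 = -75293048 + I*√150613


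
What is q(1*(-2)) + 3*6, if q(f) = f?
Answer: 16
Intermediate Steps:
q(1*(-2)) + 3*6 = 1*(-2) + 3*6 = -2 + 18 = 16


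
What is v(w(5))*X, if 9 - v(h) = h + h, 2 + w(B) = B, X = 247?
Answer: 741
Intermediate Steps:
w(B) = -2 + B
v(h) = 9 - 2*h (v(h) = 9 - (h + h) = 9 - 2*h)
v(w(5))*X = (9 - 2*(-2 + 5))*247 = (9 - 2*3)*247 = (9 - 6)*247 = 3*247 = 741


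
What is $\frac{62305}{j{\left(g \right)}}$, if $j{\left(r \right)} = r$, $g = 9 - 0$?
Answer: $\frac{62305}{9} \approx 6922.8$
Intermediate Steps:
$g = 9$ ($g = 9 + 0 = 9$)
$\frac{62305}{j{\left(g \right)}} = \frac{62305}{9}$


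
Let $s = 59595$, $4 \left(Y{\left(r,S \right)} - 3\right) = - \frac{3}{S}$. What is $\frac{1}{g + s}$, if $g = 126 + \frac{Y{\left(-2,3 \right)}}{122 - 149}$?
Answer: $\frac{108}{6449857} \approx 1.6745 \cdot 10^{-5}$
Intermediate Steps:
$Y{\left(r,S \right)} = 3 - \frac{3}{4 S}$ ($Y{\left(r,S \right)} = 3 + \frac{\left(-3\right) \frac{1}{S}}{4} = 3 - \frac{3}{4 S}$)
$g = \frac{13597}{108}$ ($g = 126 + \frac{3 - \frac{3}{4 \cdot 3}}{122 - 149} = 126 + \frac{3 - \frac{1}{4}}{-27} = 126 - \frac{3 - \frac{1}{4}}{27} = 126 - \frac{11}{108} = \frac{13597}{108} \approx 125.9$)
$\frac{1}{g + s} = \frac{1}{\frac{13597}{108} + 59595} = \frac{1}{\frac{6449857}{108}} = \frac{108}{6449857}$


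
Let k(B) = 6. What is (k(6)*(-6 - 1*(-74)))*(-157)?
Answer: -64056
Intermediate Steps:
(k(6)*(-6 - 1*(-74)))*(-157) = (6*(-6 - 1*(-74)))*(-157) = (6*(-6 + 74))*(-157) = (6*68)*(-157) = 408*(-157) = -64056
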